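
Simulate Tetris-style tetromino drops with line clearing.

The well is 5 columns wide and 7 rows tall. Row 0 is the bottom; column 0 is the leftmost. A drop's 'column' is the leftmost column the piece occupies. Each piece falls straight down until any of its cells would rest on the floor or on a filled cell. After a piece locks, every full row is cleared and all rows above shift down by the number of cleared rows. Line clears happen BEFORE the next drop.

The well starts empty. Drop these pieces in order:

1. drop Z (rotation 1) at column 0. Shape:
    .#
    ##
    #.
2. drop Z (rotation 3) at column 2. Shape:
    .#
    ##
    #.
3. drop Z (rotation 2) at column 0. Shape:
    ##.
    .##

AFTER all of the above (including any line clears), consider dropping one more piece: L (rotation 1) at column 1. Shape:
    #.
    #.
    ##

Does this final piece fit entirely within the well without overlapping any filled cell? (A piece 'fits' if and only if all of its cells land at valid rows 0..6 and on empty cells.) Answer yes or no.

Drop 1: Z rot1 at col 0 lands with bottom-row=0; cleared 0 line(s) (total 0); column heights now [2 3 0 0 0], max=3
Drop 2: Z rot3 at col 2 lands with bottom-row=0; cleared 0 line(s) (total 0); column heights now [2 3 2 3 0], max=3
Drop 3: Z rot2 at col 0 lands with bottom-row=3; cleared 0 line(s) (total 0); column heights now [5 5 4 3 0], max=5
Test piece L rot1 at col 1 (width 2): heights before test = [5 5 4 3 0]; fits = False

Answer: no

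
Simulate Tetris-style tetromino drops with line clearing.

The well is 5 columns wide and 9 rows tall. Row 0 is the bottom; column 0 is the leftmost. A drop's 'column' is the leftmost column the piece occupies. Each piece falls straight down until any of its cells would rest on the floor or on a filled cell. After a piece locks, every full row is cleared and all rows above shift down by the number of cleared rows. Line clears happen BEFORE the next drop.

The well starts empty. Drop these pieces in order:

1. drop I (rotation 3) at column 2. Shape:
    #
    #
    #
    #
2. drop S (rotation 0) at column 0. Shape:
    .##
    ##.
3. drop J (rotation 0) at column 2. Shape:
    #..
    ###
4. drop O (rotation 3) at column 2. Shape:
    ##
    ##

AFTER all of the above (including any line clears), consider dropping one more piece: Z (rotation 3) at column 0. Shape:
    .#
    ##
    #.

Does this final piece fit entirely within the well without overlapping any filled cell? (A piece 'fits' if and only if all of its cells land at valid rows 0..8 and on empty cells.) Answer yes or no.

Drop 1: I rot3 at col 2 lands with bottom-row=0; cleared 0 line(s) (total 0); column heights now [0 0 4 0 0], max=4
Drop 2: S rot0 at col 0 lands with bottom-row=3; cleared 0 line(s) (total 0); column heights now [4 5 5 0 0], max=5
Drop 3: J rot0 at col 2 lands with bottom-row=5; cleared 0 line(s) (total 0); column heights now [4 5 7 6 6], max=7
Drop 4: O rot3 at col 2 lands with bottom-row=7; cleared 0 line(s) (total 0); column heights now [4 5 9 9 6], max=9
Test piece Z rot3 at col 0 (width 2): heights before test = [4 5 9 9 6]; fits = True

Answer: yes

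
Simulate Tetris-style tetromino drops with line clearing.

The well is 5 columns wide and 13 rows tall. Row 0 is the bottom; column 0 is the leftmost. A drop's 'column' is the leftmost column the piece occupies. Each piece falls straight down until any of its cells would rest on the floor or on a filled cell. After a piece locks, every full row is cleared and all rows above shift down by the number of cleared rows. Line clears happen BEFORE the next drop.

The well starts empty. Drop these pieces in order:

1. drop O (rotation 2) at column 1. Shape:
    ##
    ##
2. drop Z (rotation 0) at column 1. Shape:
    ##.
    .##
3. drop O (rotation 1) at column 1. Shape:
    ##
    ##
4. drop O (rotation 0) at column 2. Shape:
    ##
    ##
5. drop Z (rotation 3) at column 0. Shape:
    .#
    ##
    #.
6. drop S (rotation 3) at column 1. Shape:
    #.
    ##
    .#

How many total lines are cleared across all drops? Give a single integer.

Answer: 0

Derivation:
Drop 1: O rot2 at col 1 lands with bottom-row=0; cleared 0 line(s) (total 0); column heights now [0 2 2 0 0], max=2
Drop 2: Z rot0 at col 1 lands with bottom-row=2; cleared 0 line(s) (total 0); column heights now [0 4 4 3 0], max=4
Drop 3: O rot1 at col 1 lands with bottom-row=4; cleared 0 line(s) (total 0); column heights now [0 6 6 3 0], max=6
Drop 4: O rot0 at col 2 lands with bottom-row=6; cleared 0 line(s) (total 0); column heights now [0 6 8 8 0], max=8
Drop 5: Z rot3 at col 0 lands with bottom-row=5; cleared 0 line(s) (total 0); column heights now [7 8 8 8 0], max=8
Drop 6: S rot3 at col 1 lands with bottom-row=8; cleared 0 line(s) (total 0); column heights now [7 11 10 8 0], max=11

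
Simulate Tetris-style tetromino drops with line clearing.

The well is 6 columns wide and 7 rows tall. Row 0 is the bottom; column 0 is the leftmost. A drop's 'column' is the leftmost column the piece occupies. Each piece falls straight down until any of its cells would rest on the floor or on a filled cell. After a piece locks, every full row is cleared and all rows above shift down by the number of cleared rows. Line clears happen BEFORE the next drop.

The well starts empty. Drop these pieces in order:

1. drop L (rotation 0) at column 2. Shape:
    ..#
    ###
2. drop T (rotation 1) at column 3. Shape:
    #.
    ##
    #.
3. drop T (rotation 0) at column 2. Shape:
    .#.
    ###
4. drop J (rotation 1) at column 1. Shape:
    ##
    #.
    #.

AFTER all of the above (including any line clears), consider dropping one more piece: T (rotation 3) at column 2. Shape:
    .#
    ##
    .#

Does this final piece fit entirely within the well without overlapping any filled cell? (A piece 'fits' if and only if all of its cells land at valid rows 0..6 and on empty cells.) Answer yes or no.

Answer: no

Derivation:
Drop 1: L rot0 at col 2 lands with bottom-row=0; cleared 0 line(s) (total 0); column heights now [0 0 1 1 2 0], max=2
Drop 2: T rot1 at col 3 lands with bottom-row=1; cleared 0 line(s) (total 0); column heights now [0 0 1 4 3 0], max=4
Drop 3: T rot0 at col 2 lands with bottom-row=4; cleared 0 line(s) (total 0); column heights now [0 0 5 6 5 0], max=6
Drop 4: J rot1 at col 1 lands with bottom-row=3; cleared 0 line(s) (total 0); column heights now [0 6 6 6 5 0], max=6
Test piece T rot3 at col 2 (width 2): heights before test = [0 6 6 6 5 0]; fits = False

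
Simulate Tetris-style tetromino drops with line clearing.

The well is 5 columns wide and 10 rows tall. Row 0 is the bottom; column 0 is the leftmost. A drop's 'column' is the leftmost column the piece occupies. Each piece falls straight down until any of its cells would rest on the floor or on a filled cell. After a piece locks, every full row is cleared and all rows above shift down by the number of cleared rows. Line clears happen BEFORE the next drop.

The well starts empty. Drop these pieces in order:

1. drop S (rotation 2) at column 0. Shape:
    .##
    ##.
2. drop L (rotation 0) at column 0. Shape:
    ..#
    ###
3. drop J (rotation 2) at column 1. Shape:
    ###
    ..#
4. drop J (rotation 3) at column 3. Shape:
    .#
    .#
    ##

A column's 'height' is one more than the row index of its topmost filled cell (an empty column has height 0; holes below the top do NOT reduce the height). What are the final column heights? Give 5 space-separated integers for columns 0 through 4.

Drop 1: S rot2 at col 0 lands with bottom-row=0; cleared 0 line(s) (total 0); column heights now [1 2 2 0 0], max=2
Drop 2: L rot0 at col 0 lands with bottom-row=2; cleared 0 line(s) (total 0); column heights now [3 3 4 0 0], max=4
Drop 3: J rot2 at col 1 lands with bottom-row=3; cleared 0 line(s) (total 0); column heights now [3 5 5 5 0], max=5
Drop 4: J rot3 at col 3 lands with bottom-row=5; cleared 0 line(s) (total 0); column heights now [3 5 5 6 8], max=8

Answer: 3 5 5 6 8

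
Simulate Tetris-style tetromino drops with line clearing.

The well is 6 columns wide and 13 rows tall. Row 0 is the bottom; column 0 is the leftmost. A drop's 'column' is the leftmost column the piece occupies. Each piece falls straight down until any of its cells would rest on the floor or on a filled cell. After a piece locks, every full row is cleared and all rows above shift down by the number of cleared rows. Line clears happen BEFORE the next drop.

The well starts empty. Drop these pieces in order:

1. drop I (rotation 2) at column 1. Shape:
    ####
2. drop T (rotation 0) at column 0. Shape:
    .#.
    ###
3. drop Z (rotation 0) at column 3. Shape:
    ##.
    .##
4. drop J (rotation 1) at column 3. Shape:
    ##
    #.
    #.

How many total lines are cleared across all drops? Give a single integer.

Drop 1: I rot2 at col 1 lands with bottom-row=0; cleared 0 line(s) (total 0); column heights now [0 1 1 1 1 0], max=1
Drop 2: T rot0 at col 0 lands with bottom-row=1; cleared 0 line(s) (total 0); column heights now [2 3 2 1 1 0], max=3
Drop 3: Z rot0 at col 3 lands with bottom-row=1; cleared 0 line(s) (total 0); column heights now [2 3 2 3 3 2], max=3
Drop 4: J rot1 at col 3 lands with bottom-row=3; cleared 0 line(s) (total 0); column heights now [2 3 2 6 6 2], max=6

Answer: 0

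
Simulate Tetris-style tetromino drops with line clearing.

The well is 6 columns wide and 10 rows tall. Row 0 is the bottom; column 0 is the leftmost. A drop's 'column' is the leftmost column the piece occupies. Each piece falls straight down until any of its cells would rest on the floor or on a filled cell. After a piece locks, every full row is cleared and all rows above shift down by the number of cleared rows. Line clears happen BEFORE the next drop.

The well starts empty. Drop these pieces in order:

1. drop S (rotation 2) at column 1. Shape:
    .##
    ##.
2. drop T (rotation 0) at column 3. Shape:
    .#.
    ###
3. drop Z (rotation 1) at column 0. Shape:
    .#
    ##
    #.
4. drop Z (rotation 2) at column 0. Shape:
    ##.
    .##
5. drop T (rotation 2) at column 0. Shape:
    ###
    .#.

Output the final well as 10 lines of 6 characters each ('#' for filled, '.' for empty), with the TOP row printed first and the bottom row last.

Drop 1: S rot2 at col 1 lands with bottom-row=0; cleared 0 line(s) (total 0); column heights now [0 1 2 2 0 0], max=2
Drop 2: T rot0 at col 3 lands with bottom-row=2; cleared 0 line(s) (total 0); column heights now [0 1 2 3 4 3], max=4
Drop 3: Z rot1 at col 0 lands with bottom-row=0; cleared 0 line(s) (total 0); column heights now [2 3 2 3 4 3], max=4
Drop 4: Z rot2 at col 0 lands with bottom-row=3; cleared 0 line(s) (total 0); column heights now [5 5 4 3 4 3], max=5
Drop 5: T rot2 at col 0 lands with bottom-row=5; cleared 0 line(s) (total 0); column heights now [7 7 7 3 4 3], max=7

Answer: ......
......
......
###...
.#....
##....
.##.#.
.#.###
####..
###...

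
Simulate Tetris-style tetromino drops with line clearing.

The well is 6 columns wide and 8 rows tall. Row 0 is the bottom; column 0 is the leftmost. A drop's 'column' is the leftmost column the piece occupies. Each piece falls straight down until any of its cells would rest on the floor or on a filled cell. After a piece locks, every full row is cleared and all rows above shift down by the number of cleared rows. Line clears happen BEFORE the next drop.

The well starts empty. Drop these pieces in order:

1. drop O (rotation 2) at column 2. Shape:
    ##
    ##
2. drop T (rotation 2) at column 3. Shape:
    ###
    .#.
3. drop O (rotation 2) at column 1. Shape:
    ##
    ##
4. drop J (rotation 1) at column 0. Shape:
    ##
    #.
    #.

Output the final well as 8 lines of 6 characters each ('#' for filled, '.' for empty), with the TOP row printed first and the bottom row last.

Drop 1: O rot2 at col 2 lands with bottom-row=0; cleared 0 line(s) (total 0); column heights now [0 0 2 2 0 0], max=2
Drop 2: T rot2 at col 3 lands with bottom-row=1; cleared 0 line(s) (total 0); column heights now [0 0 2 3 3 3], max=3
Drop 3: O rot2 at col 1 lands with bottom-row=2; cleared 0 line(s) (total 0); column heights now [0 4 4 3 3 3], max=4
Drop 4: J rot1 at col 0 lands with bottom-row=2; cleared 1 line(s) (total 1); column heights now [4 4 3 2 2 0], max=4

Answer: ......
......
......
......
##....
###...
..###.
..##..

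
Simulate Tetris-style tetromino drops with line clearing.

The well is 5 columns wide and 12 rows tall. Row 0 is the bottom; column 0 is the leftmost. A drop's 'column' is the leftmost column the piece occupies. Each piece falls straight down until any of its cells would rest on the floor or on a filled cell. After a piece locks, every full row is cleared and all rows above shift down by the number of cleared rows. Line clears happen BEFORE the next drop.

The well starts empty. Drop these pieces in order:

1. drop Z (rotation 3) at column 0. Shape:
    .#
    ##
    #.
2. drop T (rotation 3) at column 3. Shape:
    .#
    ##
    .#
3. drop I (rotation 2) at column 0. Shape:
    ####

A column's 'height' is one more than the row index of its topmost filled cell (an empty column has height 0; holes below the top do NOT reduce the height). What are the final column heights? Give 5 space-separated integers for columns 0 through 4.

Answer: 4 4 4 4 3

Derivation:
Drop 1: Z rot3 at col 0 lands with bottom-row=0; cleared 0 line(s) (total 0); column heights now [2 3 0 0 0], max=3
Drop 2: T rot3 at col 3 lands with bottom-row=0; cleared 0 line(s) (total 0); column heights now [2 3 0 2 3], max=3
Drop 3: I rot2 at col 0 lands with bottom-row=3; cleared 0 line(s) (total 0); column heights now [4 4 4 4 3], max=4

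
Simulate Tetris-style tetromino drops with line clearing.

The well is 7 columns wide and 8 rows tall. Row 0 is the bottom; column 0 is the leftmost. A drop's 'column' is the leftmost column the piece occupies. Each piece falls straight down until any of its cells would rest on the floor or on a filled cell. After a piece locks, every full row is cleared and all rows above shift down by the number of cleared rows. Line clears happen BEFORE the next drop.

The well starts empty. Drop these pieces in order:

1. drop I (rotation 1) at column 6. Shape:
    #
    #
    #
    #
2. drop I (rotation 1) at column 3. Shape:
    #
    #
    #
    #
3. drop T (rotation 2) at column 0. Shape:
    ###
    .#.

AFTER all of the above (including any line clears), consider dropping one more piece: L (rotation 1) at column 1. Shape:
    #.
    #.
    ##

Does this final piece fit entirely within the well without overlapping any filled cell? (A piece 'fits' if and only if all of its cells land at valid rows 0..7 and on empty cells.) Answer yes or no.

Answer: yes

Derivation:
Drop 1: I rot1 at col 6 lands with bottom-row=0; cleared 0 line(s) (total 0); column heights now [0 0 0 0 0 0 4], max=4
Drop 2: I rot1 at col 3 lands with bottom-row=0; cleared 0 line(s) (total 0); column heights now [0 0 0 4 0 0 4], max=4
Drop 3: T rot2 at col 0 lands with bottom-row=0; cleared 0 line(s) (total 0); column heights now [2 2 2 4 0 0 4], max=4
Test piece L rot1 at col 1 (width 2): heights before test = [2 2 2 4 0 0 4]; fits = True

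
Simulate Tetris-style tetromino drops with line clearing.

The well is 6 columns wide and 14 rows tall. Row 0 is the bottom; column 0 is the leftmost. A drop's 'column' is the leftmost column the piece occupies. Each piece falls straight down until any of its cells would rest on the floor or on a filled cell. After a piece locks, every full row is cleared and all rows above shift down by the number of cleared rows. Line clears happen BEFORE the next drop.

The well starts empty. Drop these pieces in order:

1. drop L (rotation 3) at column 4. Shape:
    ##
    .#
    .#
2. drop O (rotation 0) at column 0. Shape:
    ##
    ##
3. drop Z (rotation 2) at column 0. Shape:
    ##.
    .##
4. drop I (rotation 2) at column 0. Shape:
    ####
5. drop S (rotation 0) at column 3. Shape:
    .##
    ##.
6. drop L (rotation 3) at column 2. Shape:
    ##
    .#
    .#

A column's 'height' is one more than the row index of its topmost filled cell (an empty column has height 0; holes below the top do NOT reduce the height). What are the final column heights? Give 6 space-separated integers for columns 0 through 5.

Drop 1: L rot3 at col 4 lands with bottom-row=0; cleared 0 line(s) (total 0); column heights now [0 0 0 0 3 3], max=3
Drop 2: O rot0 at col 0 lands with bottom-row=0; cleared 0 line(s) (total 0); column heights now [2 2 0 0 3 3], max=3
Drop 3: Z rot2 at col 0 lands with bottom-row=2; cleared 0 line(s) (total 0); column heights now [4 4 3 0 3 3], max=4
Drop 4: I rot2 at col 0 lands with bottom-row=4; cleared 0 line(s) (total 0); column heights now [5 5 5 5 3 3], max=5
Drop 5: S rot0 at col 3 lands with bottom-row=5; cleared 0 line(s) (total 0); column heights now [5 5 5 6 7 7], max=7
Drop 6: L rot3 at col 2 lands with bottom-row=6; cleared 0 line(s) (total 0); column heights now [5 5 9 9 7 7], max=9

Answer: 5 5 9 9 7 7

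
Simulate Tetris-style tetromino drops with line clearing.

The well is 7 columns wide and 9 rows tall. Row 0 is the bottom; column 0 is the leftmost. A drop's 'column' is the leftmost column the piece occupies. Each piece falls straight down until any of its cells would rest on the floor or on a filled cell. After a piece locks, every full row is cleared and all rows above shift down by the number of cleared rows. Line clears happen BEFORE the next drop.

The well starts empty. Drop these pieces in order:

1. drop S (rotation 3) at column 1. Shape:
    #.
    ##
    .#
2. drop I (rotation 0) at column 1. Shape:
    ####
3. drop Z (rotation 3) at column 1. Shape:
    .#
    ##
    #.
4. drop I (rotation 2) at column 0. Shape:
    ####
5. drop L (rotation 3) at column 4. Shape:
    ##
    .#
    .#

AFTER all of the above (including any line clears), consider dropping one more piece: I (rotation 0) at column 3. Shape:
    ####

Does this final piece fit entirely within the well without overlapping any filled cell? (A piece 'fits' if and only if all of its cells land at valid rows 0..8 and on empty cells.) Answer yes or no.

Answer: yes

Derivation:
Drop 1: S rot3 at col 1 lands with bottom-row=0; cleared 0 line(s) (total 0); column heights now [0 3 2 0 0 0 0], max=3
Drop 2: I rot0 at col 1 lands with bottom-row=3; cleared 0 line(s) (total 0); column heights now [0 4 4 4 4 0 0], max=4
Drop 3: Z rot3 at col 1 lands with bottom-row=4; cleared 0 line(s) (total 0); column heights now [0 6 7 4 4 0 0], max=7
Drop 4: I rot2 at col 0 lands with bottom-row=7; cleared 0 line(s) (total 0); column heights now [8 8 8 8 4 0 0], max=8
Drop 5: L rot3 at col 4 lands with bottom-row=2; cleared 0 line(s) (total 0); column heights now [8 8 8 8 5 5 0], max=8
Test piece I rot0 at col 3 (width 4): heights before test = [8 8 8 8 5 5 0]; fits = True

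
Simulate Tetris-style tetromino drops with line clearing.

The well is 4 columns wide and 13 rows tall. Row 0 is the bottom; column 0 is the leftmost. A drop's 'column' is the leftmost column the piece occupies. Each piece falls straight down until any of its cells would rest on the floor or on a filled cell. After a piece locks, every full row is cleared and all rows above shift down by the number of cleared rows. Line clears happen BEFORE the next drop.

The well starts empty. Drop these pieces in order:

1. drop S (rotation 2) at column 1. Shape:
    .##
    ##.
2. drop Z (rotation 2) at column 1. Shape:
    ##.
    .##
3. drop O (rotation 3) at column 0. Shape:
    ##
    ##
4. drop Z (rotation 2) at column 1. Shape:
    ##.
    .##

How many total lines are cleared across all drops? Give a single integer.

Answer: 1

Derivation:
Drop 1: S rot2 at col 1 lands with bottom-row=0; cleared 0 line(s) (total 0); column heights now [0 1 2 2], max=2
Drop 2: Z rot2 at col 1 lands with bottom-row=2; cleared 0 line(s) (total 0); column heights now [0 4 4 3], max=4
Drop 3: O rot3 at col 0 lands with bottom-row=4; cleared 0 line(s) (total 0); column heights now [6 6 4 3], max=6
Drop 4: Z rot2 at col 1 lands with bottom-row=5; cleared 1 line(s) (total 1); column heights now [5 6 6 3], max=6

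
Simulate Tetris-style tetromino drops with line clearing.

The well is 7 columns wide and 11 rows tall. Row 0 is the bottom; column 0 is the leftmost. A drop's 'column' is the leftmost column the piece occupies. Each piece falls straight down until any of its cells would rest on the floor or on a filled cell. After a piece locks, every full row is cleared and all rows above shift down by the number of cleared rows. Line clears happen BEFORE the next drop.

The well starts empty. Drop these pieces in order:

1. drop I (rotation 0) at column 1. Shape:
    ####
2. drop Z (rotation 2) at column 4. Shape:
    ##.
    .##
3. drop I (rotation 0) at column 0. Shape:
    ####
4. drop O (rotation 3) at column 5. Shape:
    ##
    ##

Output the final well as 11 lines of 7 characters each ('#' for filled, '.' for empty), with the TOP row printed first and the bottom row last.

Answer: .......
.......
.......
.......
.......
.......
.......
.....##
.....##
######.
.######

Derivation:
Drop 1: I rot0 at col 1 lands with bottom-row=0; cleared 0 line(s) (total 0); column heights now [0 1 1 1 1 0 0], max=1
Drop 2: Z rot2 at col 4 lands with bottom-row=0; cleared 0 line(s) (total 0); column heights now [0 1 1 1 2 2 1], max=2
Drop 3: I rot0 at col 0 lands with bottom-row=1; cleared 0 line(s) (total 0); column heights now [2 2 2 2 2 2 1], max=2
Drop 4: O rot3 at col 5 lands with bottom-row=2; cleared 0 line(s) (total 0); column heights now [2 2 2 2 2 4 4], max=4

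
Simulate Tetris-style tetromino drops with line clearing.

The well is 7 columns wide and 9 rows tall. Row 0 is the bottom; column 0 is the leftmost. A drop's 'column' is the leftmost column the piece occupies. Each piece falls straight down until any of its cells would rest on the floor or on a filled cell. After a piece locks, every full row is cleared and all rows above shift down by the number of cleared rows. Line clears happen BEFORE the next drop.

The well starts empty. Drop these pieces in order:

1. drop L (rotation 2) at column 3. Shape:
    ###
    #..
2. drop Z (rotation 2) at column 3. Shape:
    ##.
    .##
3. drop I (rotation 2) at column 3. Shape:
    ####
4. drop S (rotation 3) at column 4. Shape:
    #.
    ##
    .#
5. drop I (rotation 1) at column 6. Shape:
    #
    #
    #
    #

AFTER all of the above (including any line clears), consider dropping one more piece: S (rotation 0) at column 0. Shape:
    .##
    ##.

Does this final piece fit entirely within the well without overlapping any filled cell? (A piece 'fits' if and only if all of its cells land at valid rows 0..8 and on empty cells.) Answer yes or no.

Answer: yes

Derivation:
Drop 1: L rot2 at col 3 lands with bottom-row=0; cleared 0 line(s) (total 0); column heights now [0 0 0 2 2 2 0], max=2
Drop 2: Z rot2 at col 3 lands with bottom-row=2; cleared 0 line(s) (total 0); column heights now [0 0 0 4 4 3 0], max=4
Drop 3: I rot2 at col 3 lands with bottom-row=4; cleared 0 line(s) (total 0); column heights now [0 0 0 5 5 5 5], max=5
Drop 4: S rot3 at col 4 lands with bottom-row=5; cleared 0 line(s) (total 0); column heights now [0 0 0 5 8 7 5], max=8
Drop 5: I rot1 at col 6 lands with bottom-row=5; cleared 0 line(s) (total 0); column heights now [0 0 0 5 8 7 9], max=9
Test piece S rot0 at col 0 (width 3): heights before test = [0 0 0 5 8 7 9]; fits = True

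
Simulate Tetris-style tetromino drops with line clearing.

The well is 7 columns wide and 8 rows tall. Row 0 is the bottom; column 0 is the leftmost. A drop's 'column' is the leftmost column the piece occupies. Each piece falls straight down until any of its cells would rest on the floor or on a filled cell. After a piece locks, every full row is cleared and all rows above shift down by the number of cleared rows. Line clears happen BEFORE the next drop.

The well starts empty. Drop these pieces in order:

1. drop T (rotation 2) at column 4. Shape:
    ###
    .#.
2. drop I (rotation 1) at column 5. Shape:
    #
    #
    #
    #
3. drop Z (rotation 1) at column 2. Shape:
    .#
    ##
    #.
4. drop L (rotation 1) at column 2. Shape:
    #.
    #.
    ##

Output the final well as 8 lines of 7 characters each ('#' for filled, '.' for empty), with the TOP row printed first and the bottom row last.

Answer: .......
.......
..#..#.
..#..#.
..##.#.
...#.#.
..#####
..#..#.

Derivation:
Drop 1: T rot2 at col 4 lands with bottom-row=0; cleared 0 line(s) (total 0); column heights now [0 0 0 0 2 2 2], max=2
Drop 2: I rot1 at col 5 lands with bottom-row=2; cleared 0 line(s) (total 0); column heights now [0 0 0 0 2 6 2], max=6
Drop 3: Z rot1 at col 2 lands with bottom-row=0; cleared 0 line(s) (total 0); column heights now [0 0 2 3 2 6 2], max=6
Drop 4: L rot1 at col 2 lands with bottom-row=3; cleared 0 line(s) (total 0); column heights now [0 0 6 4 2 6 2], max=6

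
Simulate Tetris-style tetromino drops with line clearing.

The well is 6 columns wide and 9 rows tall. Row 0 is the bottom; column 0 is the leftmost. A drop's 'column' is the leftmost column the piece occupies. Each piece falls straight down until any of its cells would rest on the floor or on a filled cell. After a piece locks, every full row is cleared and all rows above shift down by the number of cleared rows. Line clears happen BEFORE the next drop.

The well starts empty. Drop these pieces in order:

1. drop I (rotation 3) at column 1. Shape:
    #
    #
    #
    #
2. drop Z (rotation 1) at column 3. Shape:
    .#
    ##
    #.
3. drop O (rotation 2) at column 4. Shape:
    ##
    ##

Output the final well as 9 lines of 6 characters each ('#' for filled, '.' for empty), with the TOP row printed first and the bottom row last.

Answer: ......
......
......
......
....##
.#..##
.#..#.
.#.##.
.#.#..

Derivation:
Drop 1: I rot3 at col 1 lands with bottom-row=0; cleared 0 line(s) (total 0); column heights now [0 4 0 0 0 0], max=4
Drop 2: Z rot1 at col 3 lands with bottom-row=0; cleared 0 line(s) (total 0); column heights now [0 4 0 2 3 0], max=4
Drop 3: O rot2 at col 4 lands with bottom-row=3; cleared 0 line(s) (total 0); column heights now [0 4 0 2 5 5], max=5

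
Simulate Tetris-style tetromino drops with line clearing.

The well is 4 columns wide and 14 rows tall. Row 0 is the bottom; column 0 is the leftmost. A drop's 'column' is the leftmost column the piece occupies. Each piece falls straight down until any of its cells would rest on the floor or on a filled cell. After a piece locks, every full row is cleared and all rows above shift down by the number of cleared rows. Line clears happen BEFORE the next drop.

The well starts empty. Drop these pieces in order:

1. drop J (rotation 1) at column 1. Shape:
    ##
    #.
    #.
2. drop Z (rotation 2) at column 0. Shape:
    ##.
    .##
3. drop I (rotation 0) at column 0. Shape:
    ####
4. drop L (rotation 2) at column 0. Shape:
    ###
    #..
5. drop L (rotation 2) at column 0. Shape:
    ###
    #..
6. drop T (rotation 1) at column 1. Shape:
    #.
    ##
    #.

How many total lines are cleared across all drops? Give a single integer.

Drop 1: J rot1 at col 1 lands with bottom-row=0; cleared 0 line(s) (total 0); column heights now [0 3 3 0], max=3
Drop 2: Z rot2 at col 0 lands with bottom-row=3; cleared 0 line(s) (total 0); column heights now [5 5 4 0], max=5
Drop 3: I rot0 at col 0 lands with bottom-row=5; cleared 1 line(s) (total 1); column heights now [5 5 4 0], max=5
Drop 4: L rot2 at col 0 lands with bottom-row=5; cleared 0 line(s) (total 1); column heights now [7 7 7 0], max=7
Drop 5: L rot2 at col 0 lands with bottom-row=7; cleared 0 line(s) (total 1); column heights now [9 9 9 0], max=9
Drop 6: T rot1 at col 1 lands with bottom-row=9; cleared 0 line(s) (total 1); column heights now [9 12 11 0], max=12

Answer: 1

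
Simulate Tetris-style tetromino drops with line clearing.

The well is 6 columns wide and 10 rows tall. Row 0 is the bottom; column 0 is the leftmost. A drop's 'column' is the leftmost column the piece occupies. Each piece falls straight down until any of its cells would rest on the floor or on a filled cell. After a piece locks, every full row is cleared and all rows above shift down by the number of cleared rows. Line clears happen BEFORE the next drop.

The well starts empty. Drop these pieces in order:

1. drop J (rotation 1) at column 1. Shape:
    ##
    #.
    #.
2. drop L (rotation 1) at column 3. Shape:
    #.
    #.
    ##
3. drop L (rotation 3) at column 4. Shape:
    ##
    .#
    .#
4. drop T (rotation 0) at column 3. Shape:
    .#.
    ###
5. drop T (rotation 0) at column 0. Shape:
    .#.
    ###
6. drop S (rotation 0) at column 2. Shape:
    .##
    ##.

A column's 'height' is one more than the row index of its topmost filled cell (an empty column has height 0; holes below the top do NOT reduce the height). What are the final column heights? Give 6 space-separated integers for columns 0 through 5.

Answer: 0 4 4 5 5 3

Derivation:
Drop 1: J rot1 at col 1 lands with bottom-row=0; cleared 0 line(s) (total 0); column heights now [0 3 3 0 0 0], max=3
Drop 2: L rot1 at col 3 lands with bottom-row=0; cleared 0 line(s) (total 0); column heights now [0 3 3 3 1 0], max=3
Drop 3: L rot3 at col 4 lands with bottom-row=0; cleared 0 line(s) (total 0); column heights now [0 3 3 3 3 3], max=3
Drop 4: T rot0 at col 3 lands with bottom-row=3; cleared 0 line(s) (total 0); column heights now [0 3 3 4 5 4], max=5
Drop 5: T rot0 at col 0 lands with bottom-row=3; cleared 1 line(s) (total 1); column heights now [0 4 3 3 4 3], max=4
Drop 6: S rot0 at col 2 lands with bottom-row=3; cleared 0 line(s) (total 1); column heights now [0 4 4 5 5 3], max=5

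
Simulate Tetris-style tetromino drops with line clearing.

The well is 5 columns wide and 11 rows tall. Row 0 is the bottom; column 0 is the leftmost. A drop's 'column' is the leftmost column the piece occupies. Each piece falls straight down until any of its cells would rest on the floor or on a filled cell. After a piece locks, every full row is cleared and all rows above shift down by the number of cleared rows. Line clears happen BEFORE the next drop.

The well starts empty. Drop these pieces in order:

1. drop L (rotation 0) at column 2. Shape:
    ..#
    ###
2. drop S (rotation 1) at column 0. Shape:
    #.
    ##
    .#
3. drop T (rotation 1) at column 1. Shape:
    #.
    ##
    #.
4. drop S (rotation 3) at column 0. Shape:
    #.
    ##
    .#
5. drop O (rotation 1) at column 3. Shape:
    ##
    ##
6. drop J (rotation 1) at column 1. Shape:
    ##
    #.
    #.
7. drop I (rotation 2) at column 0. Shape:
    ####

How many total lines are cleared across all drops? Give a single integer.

Answer: 0

Derivation:
Drop 1: L rot0 at col 2 lands with bottom-row=0; cleared 0 line(s) (total 0); column heights now [0 0 1 1 2], max=2
Drop 2: S rot1 at col 0 lands with bottom-row=0; cleared 0 line(s) (total 0); column heights now [3 2 1 1 2], max=3
Drop 3: T rot1 at col 1 lands with bottom-row=2; cleared 0 line(s) (total 0); column heights now [3 5 4 1 2], max=5
Drop 4: S rot3 at col 0 lands with bottom-row=5; cleared 0 line(s) (total 0); column heights now [8 7 4 1 2], max=8
Drop 5: O rot1 at col 3 lands with bottom-row=2; cleared 0 line(s) (total 0); column heights now [8 7 4 4 4], max=8
Drop 6: J rot1 at col 1 lands with bottom-row=7; cleared 0 line(s) (total 0); column heights now [8 10 10 4 4], max=10
Drop 7: I rot2 at col 0 lands with bottom-row=10; cleared 0 line(s) (total 0); column heights now [11 11 11 11 4], max=11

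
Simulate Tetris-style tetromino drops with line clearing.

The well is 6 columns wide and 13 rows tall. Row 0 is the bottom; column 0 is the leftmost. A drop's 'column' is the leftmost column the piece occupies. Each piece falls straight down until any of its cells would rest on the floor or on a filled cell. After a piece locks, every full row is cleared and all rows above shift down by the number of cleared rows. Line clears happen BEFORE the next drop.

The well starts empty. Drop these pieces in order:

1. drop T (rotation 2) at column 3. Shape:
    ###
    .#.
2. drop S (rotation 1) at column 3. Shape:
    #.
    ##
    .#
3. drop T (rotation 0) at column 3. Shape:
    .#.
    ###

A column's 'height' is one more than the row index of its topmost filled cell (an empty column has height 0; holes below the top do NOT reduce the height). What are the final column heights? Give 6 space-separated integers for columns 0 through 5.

Drop 1: T rot2 at col 3 lands with bottom-row=0; cleared 0 line(s) (total 0); column heights now [0 0 0 2 2 2], max=2
Drop 2: S rot1 at col 3 lands with bottom-row=2; cleared 0 line(s) (total 0); column heights now [0 0 0 5 4 2], max=5
Drop 3: T rot0 at col 3 lands with bottom-row=5; cleared 0 line(s) (total 0); column heights now [0 0 0 6 7 6], max=7

Answer: 0 0 0 6 7 6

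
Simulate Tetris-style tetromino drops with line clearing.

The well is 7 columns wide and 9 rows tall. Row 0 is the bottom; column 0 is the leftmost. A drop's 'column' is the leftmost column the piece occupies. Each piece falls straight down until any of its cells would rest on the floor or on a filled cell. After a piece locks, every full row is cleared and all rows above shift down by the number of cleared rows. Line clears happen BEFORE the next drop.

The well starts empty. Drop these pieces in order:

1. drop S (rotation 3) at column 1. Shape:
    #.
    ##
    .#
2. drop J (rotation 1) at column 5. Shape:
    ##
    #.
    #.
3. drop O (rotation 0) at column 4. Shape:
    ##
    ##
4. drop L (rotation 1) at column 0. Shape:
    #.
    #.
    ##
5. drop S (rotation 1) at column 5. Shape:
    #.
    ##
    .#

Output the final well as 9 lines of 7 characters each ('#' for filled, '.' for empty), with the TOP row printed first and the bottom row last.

Drop 1: S rot3 at col 1 lands with bottom-row=0; cleared 0 line(s) (total 0); column heights now [0 3 2 0 0 0 0], max=3
Drop 2: J rot1 at col 5 lands with bottom-row=0; cleared 0 line(s) (total 0); column heights now [0 3 2 0 0 3 3], max=3
Drop 3: O rot0 at col 4 lands with bottom-row=3; cleared 0 line(s) (total 0); column heights now [0 3 2 0 5 5 3], max=5
Drop 4: L rot1 at col 0 lands with bottom-row=3; cleared 0 line(s) (total 0); column heights now [6 4 2 0 5 5 3], max=6
Drop 5: S rot1 at col 5 lands with bottom-row=4; cleared 0 line(s) (total 0); column heights now [6 4 2 0 5 7 6], max=7

Answer: .......
.......
.....#.
#....##
#...###
##..##.
.#...##
.##..#.
..#..#.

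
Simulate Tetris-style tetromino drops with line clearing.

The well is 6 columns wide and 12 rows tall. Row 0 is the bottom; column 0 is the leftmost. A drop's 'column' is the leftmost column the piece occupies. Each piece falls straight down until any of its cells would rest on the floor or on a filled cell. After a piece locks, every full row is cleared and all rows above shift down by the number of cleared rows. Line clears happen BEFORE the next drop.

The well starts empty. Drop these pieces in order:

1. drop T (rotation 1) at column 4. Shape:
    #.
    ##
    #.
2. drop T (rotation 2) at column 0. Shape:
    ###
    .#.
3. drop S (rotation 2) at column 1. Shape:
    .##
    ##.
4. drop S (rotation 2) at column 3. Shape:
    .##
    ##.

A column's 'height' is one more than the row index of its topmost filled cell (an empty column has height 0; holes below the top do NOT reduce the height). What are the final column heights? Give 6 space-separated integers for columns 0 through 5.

Answer: 2 3 4 5 6 6

Derivation:
Drop 1: T rot1 at col 4 lands with bottom-row=0; cleared 0 line(s) (total 0); column heights now [0 0 0 0 3 2], max=3
Drop 2: T rot2 at col 0 lands with bottom-row=0; cleared 0 line(s) (total 0); column heights now [2 2 2 0 3 2], max=3
Drop 3: S rot2 at col 1 lands with bottom-row=2; cleared 0 line(s) (total 0); column heights now [2 3 4 4 3 2], max=4
Drop 4: S rot2 at col 3 lands with bottom-row=4; cleared 0 line(s) (total 0); column heights now [2 3 4 5 6 6], max=6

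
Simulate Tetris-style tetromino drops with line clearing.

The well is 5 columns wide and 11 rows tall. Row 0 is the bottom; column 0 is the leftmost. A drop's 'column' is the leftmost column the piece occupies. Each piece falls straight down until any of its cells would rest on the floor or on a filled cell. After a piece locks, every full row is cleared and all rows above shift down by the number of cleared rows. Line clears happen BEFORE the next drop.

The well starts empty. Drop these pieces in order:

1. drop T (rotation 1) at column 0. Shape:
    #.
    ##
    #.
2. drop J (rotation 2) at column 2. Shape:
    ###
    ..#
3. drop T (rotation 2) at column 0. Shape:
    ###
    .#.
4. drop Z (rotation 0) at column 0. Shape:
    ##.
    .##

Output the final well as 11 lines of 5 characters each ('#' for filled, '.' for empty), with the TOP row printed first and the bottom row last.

Drop 1: T rot1 at col 0 lands with bottom-row=0; cleared 0 line(s) (total 0); column heights now [3 2 0 0 0], max=3
Drop 2: J rot2 at col 2 lands with bottom-row=0; cleared 1 line(s) (total 1); column heights now [2 0 0 0 1], max=2
Drop 3: T rot2 at col 0 lands with bottom-row=1; cleared 0 line(s) (total 1); column heights now [3 3 3 0 1], max=3
Drop 4: Z rot0 at col 0 lands with bottom-row=3; cleared 0 line(s) (total 1); column heights now [5 5 4 0 1], max=5

Answer: .....
.....
.....
.....
.....
.....
##...
.##..
###..
##...
#...#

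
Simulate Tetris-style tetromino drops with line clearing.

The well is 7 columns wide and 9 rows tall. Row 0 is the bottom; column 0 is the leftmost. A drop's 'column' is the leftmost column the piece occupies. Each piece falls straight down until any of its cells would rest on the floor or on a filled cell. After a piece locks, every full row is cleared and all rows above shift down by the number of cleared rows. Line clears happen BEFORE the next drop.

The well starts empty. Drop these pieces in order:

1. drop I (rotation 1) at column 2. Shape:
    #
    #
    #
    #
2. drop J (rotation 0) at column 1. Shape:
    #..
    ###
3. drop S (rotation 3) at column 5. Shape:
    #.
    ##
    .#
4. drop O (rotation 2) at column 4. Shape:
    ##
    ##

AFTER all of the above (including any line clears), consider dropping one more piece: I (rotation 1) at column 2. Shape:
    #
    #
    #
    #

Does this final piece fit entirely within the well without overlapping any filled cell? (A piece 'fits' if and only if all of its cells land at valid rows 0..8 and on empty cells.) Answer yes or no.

Drop 1: I rot1 at col 2 lands with bottom-row=0; cleared 0 line(s) (total 0); column heights now [0 0 4 0 0 0 0], max=4
Drop 2: J rot0 at col 1 lands with bottom-row=4; cleared 0 line(s) (total 0); column heights now [0 6 5 5 0 0 0], max=6
Drop 3: S rot3 at col 5 lands with bottom-row=0; cleared 0 line(s) (total 0); column heights now [0 6 5 5 0 3 2], max=6
Drop 4: O rot2 at col 4 lands with bottom-row=3; cleared 0 line(s) (total 0); column heights now [0 6 5 5 5 5 2], max=6
Test piece I rot1 at col 2 (width 1): heights before test = [0 6 5 5 5 5 2]; fits = True

Answer: yes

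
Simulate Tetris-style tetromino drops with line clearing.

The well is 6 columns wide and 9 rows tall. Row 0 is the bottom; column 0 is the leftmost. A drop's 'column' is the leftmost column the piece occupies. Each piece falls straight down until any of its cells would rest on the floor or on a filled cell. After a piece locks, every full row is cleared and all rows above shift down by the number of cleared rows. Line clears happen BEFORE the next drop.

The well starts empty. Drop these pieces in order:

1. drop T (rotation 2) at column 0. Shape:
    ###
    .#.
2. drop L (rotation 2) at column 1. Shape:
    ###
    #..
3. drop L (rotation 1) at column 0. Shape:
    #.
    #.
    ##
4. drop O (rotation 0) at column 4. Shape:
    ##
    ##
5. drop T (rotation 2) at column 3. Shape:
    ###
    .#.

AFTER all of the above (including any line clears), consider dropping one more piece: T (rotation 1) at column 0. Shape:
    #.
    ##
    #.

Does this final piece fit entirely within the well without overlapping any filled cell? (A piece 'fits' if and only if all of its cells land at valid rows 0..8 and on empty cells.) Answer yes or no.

Answer: no

Derivation:
Drop 1: T rot2 at col 0 lands with bottom-row=0; cleared 0 line(s) (total 0); column heights now [2 2 2 0 0 0], max=2
Drop 2: L rot2 at col 1 lands with bottom-row=2; cleared 0 line(s) (total 0); column heights now [2 4 4 4 0 0], max=4
Drop 3: L rot1 at col 0 lands with bottom-row=4; cleared 0 line(s) (total 0); column heights now [7 5 4 4 0 0], max=7
Drop 4: O rot0 at col 4 lands with bottom-row=0; cleared 0 line(s) (total 0); column heights now [7 5 4 4 2 2], max=7
Drop 5: T rot2 at col 3 lands with bottom-row=3; cleared 0 line(s) (total 0); column heights now [7 5 4 5 5 5], max=7
Test piece T rot1 at col 0 (width 2): heights before test = [7 5 4 5 5 5]; fits = False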